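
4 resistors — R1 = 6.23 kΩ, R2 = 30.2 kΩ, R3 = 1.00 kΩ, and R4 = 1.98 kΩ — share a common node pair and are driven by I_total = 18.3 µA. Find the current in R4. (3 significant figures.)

ΣG = 1/6.23 + 1/30.2 + 1/1.00 + 1/1.98 = 1.699.
Current divider: I(R4) = I_total · G_k/ΣG = 18.3 × (0.5051/1.699) = 18.3 × 0.2973 = 5.441 µA.

I ≈ 5.44 µA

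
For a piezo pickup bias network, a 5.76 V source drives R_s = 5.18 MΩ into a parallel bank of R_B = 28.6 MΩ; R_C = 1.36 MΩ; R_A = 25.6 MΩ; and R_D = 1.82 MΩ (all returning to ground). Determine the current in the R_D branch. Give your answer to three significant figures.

Parallel bank: R_p = 1/(1/28.6 + 1/1.36 + 1/25.6 + 1/1.82) = 0.7360 MΩ.
V_A = 5.76 × 0.7360/5.916 = 0.7166 V.
Branch current I = V_A/R_D = 0.7166/1.82 = 0.3937 µA.

I ≈ 0.394 µA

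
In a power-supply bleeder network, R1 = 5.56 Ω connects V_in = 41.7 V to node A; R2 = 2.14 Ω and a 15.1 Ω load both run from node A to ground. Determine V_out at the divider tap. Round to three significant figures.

First combine the lower leg with the load: R2 ‖ R_L = 1.874 Ω.
Now apply the divider: V_out = 41.7 × 0.2521 = 10.51 V.

V_out ≈ 10.5 V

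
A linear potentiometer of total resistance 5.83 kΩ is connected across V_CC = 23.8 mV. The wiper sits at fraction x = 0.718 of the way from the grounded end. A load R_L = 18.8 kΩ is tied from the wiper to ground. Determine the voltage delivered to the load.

V_out ≈ 16.1 mV

Split the track: R_lower = x·R_p = 4.186 kΩ, R_upper = (1−x)·R_p = 1.644 kΩ.
R_L loads the lower segment: effective lower R = 3.424 kΩ.
Then V_out = V_CC · 3.424/(1.644 + 3.424) = 16.08 mV.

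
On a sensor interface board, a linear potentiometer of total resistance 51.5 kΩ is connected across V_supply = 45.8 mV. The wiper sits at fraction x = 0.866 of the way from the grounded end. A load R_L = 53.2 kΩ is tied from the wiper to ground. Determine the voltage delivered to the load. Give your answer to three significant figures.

V_out ≈ 35.7 mV

The pot divides into 6.901 kΩ above the wiper and 44.60 kΩ below.
(x·R_p) ‖ R_L = 24.26 kΩ.
V_out = 45.8 × 24.26/(6.901 + 24.26) = 35.66 mV.
(Unloaded: V_out = x·V_supply = 39.7 mV.)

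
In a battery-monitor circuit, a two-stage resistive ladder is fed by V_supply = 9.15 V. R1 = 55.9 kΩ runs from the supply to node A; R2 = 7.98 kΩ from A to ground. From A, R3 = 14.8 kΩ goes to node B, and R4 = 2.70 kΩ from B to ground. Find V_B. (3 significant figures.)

V_B ≈ 0.126 V

The second stage (R3 + R4 = 17.50 kΩ) loads node A in parallel with R2.
R2 ‖ (R3+R4) = 5.481 kΩ.
V_A = 9.15 × 5.481/(55.9 + 5.481) = 0.8170 V.
Then the unloaded second divider: V_B = V_A × R4/(R3+R4) = 0.8170 × 0.1543 = 0.1261 V.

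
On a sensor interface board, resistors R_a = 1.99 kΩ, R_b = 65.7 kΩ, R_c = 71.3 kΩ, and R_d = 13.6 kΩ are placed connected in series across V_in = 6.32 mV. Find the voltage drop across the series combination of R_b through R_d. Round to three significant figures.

V ≈ 6.24 mV

Total series resistance ΣR = 1.99 + 65.7 + 71.3 + 13.6 = 152.6 kΩ.
R_{R_b..R_d} = 65.7 + 71.3 + 13.6 = 150.6 kΩ.
Voltage divider: V = V_in · (150.6 / 152.6) = 6.32 × 0.9870 = 6.238 mV.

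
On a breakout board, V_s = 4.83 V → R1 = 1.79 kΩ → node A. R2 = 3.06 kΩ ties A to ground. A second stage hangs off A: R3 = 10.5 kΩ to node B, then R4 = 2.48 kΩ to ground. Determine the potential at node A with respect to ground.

The second stage (R3 + R4 = 12.98 kΩ) loads node A in parallel with R2.
Effective lower resistance at A: R2 ‖ 12.98 = 2.476 kΩ.
First divider: V_A = V_s · 2.476/(1.79 + 2.476) = 2.803 V.

V_A ≈ 2.80 V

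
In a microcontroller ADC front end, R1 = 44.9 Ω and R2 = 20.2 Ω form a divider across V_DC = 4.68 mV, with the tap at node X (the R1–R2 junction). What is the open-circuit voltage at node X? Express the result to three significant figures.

With X open, the divider is unloaded: V_th = 4.68 × 20.2/65.10 = 1.452 mV.

V_th ≈ 1.45 mV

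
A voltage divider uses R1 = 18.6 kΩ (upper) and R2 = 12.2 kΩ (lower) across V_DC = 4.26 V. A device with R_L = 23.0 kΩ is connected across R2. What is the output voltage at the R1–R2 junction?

The load sits in parallel with R2, giving an effective lower resistance R2' = R2·R_L/(R2+R_L) = 7.972 kΩ.
Then V_out = V_DC · R2'/(R1 + R2') = 4.26 × 7.972/26.57 = 1.278 V.
(Unloaded it would be 1.69 V; the load pulls it down.)

V_out ≈ 1.28 V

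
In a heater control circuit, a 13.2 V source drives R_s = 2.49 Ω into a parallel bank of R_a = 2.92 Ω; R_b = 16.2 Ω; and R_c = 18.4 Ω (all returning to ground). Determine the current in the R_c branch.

Equivalent of the parallel group: R_p = 2.181 Ω.
Node voltage V_A = V_CC · R_p/(R_s + R_p) = 13.2 × 0.4669 = 6.163 V.
I(R_c) = V_A / R_c = 6.163/18.4 = 0.3350 A.

I ≈ 0.335 A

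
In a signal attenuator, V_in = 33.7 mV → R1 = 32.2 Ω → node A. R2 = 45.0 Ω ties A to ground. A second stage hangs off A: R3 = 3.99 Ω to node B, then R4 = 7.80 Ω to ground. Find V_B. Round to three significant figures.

The second stage (R3 + R4 = 11.79 Ω) loads node A in parallel with R2.
R2 ‖ (R3+R4) = 9.342 Ω.
V_A = 33.7 × 9.342/(32.2 + 9.342) = 7.579 mV.
V_B = V_A × 0.6616 = 5.014 mV.

V_B ≈ 5.01 mV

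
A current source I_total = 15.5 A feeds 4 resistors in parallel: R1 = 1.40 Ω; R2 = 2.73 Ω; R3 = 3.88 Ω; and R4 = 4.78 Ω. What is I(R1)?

Total conductance ΣG = 1/1.40 + 1/2.73 + 1/3.88 + 1/4.78 = 1.548 (units of 1/Ω).
Current divider: I(R1) = I_total · G_k/ΣG = 15.5 × (0.7143/1.548) = 15.5 × 0.4616 = 7.154 A.

I ≈ 7.15 A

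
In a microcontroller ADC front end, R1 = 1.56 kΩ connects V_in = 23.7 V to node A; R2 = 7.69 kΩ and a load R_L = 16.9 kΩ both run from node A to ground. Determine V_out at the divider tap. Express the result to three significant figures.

V_out ≈ 18.3 V

First combine the lower leg with the load: R2 ‖ R_L = 5.285 kΩ.
Now apply the divider: V_out = 23.7 × 0.7721 = 18.30 V.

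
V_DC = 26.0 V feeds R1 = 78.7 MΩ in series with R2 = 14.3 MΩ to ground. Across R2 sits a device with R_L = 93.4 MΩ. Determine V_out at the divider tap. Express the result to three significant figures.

V_out ≈ 3.54 V

First combine the lower leg with the load: R2 ‖ R_L = 12.40 MΩ.
Then V_out = V_DC · R2'/(R1 + R2') = 26.0 × 12.40/91.10 = 3.539 V.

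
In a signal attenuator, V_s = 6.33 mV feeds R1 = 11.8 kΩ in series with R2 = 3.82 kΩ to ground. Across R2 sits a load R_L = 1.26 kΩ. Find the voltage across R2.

R2 ‖ R_L = (3.82 × 1.26)/(3.82 + 1.26) = 0.9475 kΩ.
Then V_out = V_s · R2'/(R1 + R2') = 6.33 × 0.9475/12.75 = 0.4705 mV.

V_out ≈ 0.470 mV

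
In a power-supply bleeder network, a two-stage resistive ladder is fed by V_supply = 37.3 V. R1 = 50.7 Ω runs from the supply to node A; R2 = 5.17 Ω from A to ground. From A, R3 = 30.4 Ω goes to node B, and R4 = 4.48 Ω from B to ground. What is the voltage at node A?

V_A ≈ 3.04 V

Looking into the second stage from A: R3 + R4 = 34.88 Ω appears in parallel with R2.
R2 ‖ (R3+R4) = 4.503 Ω.
First divider: V_A = V_supply · 4.503/(50.7 + 4.503) = 3.042 V.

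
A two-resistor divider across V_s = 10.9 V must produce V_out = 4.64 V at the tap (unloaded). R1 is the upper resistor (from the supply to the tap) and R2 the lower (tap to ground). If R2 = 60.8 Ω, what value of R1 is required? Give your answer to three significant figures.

The divider ratio is R2/(R1+R2) = 4.64/10.9 = 0.4257.
Rearranging, R1 = R2·(1−k)/k = 60.8 × 1.349 = 82.03 Ω.

R1 ≈ 82.0 Ω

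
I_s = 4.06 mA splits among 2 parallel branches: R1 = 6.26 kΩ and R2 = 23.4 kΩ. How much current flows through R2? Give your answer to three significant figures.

Two-branch current divider: I_k = I_s · R_other/(R_1 + R_2).
I(R2) = 4.06 × 6.26/(6.26 + 23.4) = 4.06 × 0.2111 = 0.8569 mA.

I ≈ 0.857 mA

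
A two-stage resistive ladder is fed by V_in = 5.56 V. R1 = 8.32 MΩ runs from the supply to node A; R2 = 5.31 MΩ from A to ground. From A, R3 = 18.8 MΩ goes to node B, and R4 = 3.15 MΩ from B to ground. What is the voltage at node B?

Node A sees R2 in parallel with the series input of stage 2, R3 + R4 = 21.95 MΩ.
R2 ‖ (R3+R4) = 4.276 MΩ.
V_A = 5.56 × 4.276/(8.32 + 4.276) = 1.887 V.
V_B = V_A × 0.1435 = 0.2709 V.

V_B ≈ 0.271 V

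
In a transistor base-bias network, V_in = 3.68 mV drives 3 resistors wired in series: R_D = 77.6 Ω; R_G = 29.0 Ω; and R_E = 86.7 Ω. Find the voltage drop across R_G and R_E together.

Total series resistance ΣR = 77.6 + 29.0 + 86.7 = 193.3 Ω.
R_{R_G..R_E} = 29.0 + 86.7 = 115.7 Ω.
By the voltage-divider rule, V = 3.68 × 115.7/193.3 = 2.203 mV.

V ≈ 2.20 mV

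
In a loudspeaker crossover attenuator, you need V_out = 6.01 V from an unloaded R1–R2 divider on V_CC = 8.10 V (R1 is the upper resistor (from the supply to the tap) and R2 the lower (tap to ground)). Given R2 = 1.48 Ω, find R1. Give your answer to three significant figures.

V_out/V_CC = R2/(R1+R2) = 0.7420.
R1 = R2·(1/k − 1) = 1.48 × 0.3478 = 0.5147 Ω.

R1 ≈ 0.515 Ω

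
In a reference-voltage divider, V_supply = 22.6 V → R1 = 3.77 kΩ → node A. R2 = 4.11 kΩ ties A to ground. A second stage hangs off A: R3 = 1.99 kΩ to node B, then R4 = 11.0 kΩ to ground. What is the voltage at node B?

V_B ≈ 8.67 V

The second stage (R3 + R4 = 12.99 kΩ) loads node A in parallel with R2.
R2 ‖ (R3+R4) = 3.122 kΩ.
So V_A = 22.6 × 0.4530 = 10.24 V.
Stage 2 is unloaded, so V_B = V_A · R4/(R3+R4) = 10.24 × 11.0/12.99 = 8.669 V.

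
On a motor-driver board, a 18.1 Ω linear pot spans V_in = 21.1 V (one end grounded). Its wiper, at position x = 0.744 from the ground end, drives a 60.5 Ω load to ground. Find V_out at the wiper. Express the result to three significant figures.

V_out ≈ 14.9 V

Split the track: R_lower = x·R_p = 13.47 Ω, R_upper = (1−x)·R_p = 4.634 Ω.
R_L loads the lower segment: effective lower R = 11.01 Ω.
V_out = 21.1 × 11.01/(4.634 + 11.01) = 14.85 V.
(Unloaded: V_out = x·V_in = 15.7 V.)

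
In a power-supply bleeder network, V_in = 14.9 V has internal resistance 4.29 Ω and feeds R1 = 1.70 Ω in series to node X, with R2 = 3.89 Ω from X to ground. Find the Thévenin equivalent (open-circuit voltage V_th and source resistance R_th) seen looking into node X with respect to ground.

V_th ≈ 5.87 V, R_th ≈ 2.36 Ω

R1' = 4.29 + 1.70 = 5.990 Ω (source resistance + R1).
With X open, the divider is unloaded: V_th = 14.9 × 3.89/9.880 = 5.866 V.
Zeroing V_in shorts the top of R1' to ground, so R_th = R1' ‖ R2 = 2.358 Ω.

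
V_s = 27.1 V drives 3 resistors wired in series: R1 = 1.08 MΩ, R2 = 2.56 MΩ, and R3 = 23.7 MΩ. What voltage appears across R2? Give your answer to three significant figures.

Series total: ΣR = 1.08 + 2.56 + 23.7 = 27.34 MΩ.
By the voltage-divider rule, V = 27.1 × 2.560/27.34 = 2.538 V.

V ≈ 2.54 V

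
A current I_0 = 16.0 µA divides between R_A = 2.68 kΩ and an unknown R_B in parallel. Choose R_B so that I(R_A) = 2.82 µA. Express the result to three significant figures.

The fraction through R_A equals R_B/(R_A+R_B).
2.82/16.0 = R_B/(R_A + R_B) → R_B = R_A · (0.1762)/(1 − 0.1762) = 2.68 × 0.2140 = 0.5734 kΩ.

R_B ≈ 0.573 kΩ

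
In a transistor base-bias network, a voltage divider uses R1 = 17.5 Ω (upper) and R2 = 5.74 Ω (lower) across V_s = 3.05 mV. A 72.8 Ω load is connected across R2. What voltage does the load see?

First combine the lower leg with the load: R2 ‖ R_L = 5.320 Ω.
Now apply the divider: V_out = 3.05 × 0.2331 = 0.7111 mV.

V_out ≈ 0.711 mV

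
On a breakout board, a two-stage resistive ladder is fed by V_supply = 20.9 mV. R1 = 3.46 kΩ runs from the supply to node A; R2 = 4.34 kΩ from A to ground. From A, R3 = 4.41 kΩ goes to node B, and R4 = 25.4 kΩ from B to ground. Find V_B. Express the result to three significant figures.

V_B ≈ 9.31 mV

Node A sees R2 in parallel with the series input of stage 2, R3 + R4 = 29.81 kΩ.
R2 ‖ (R3+R4) = 3.788 kΩ.
So V_A = 20.9 × 0.5227 = 10.92 mV.
Then the unloaded second divider: V_B = V_A × R4/(R3+R4) = 10.92 × 0.8521 = 9.308 mV.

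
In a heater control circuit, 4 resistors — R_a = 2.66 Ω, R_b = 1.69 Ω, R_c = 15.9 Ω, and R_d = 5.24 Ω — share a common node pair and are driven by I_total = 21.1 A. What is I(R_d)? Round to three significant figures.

ΣG = 1/2.66 + 1/1.69 + 1/15.9 + 1/5.24 = 1.221.
By the current-divider rule, I = I_total · G_k/ΣG = 21.1 × 0.1562 = 3.297 A.

I ≈ 3.30 A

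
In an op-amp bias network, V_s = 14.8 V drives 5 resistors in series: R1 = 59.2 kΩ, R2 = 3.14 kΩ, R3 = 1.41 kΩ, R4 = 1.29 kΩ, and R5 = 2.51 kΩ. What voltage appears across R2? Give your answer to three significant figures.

V ≈ 0.688 V

Series total: ΣR = 59.2 + 3.14 + 1.41 + 1.29 + 2.51 = 67.55 kΩ.
By the voltage-divider rule, V = 14.8 × 3.140/67.55 = 0.6880 V.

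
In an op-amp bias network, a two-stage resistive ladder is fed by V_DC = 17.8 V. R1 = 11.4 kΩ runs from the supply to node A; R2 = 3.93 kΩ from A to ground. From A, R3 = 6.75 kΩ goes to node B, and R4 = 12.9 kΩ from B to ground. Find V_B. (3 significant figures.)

The second stage (R3 + R4 = 19.65 kΩ) loads node A in parallel with R2.
R2 ‖ (R3+R4) = 3.275 kΩ.
So V_A = 17.8 × 0.2232 = 3.972 V.
Stage 2 is unloaded, so V_B = V_A · R4/(R3+R4) = 3.972 × 12.9/19.65 = 2.608 V.

V_B ≈ 2.61 V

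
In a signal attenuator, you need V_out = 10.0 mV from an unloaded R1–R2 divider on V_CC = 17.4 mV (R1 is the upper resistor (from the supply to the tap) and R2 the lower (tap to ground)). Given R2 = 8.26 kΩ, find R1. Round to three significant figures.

R1 ≈ 6.11 kΩ

Required fraction k = V_out/V_CC = 0.5747.
Rearranging, R1 = R2·(1−k)/k = 8.26 × 0.7400 = 6.112 kΩ.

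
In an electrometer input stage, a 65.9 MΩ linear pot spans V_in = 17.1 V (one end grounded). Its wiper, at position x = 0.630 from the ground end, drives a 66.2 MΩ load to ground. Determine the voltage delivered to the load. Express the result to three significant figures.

V_out ≈ 8.74 V

Lower segment x·R_p = 41.52 MΩ; upper segment (1−x)·R_p = 24.38 MΩ.
R_L loads the lower segment: effective lower R = 25.52 MΩ.
Then V_out = V_in · 25.52/(24.38 + 25.52) = 8.744 V.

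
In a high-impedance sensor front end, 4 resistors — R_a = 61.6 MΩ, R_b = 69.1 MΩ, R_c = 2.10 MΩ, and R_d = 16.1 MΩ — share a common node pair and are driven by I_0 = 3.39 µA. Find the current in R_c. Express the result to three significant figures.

Total conductance ΣG = 1/61.6 + 1/69.1 + 1/2.10 + 1/16.1 = 0.5690 (units of 1/MΩ).
By the current-divider rule, I = I_0 · G_k/ΣG = 3.39 × 0.8369 = 2.837 µA.

I ≈ 2.84 µA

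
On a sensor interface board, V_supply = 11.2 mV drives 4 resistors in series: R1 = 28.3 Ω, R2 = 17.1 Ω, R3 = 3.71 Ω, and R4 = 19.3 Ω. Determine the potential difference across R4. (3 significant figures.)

Series total: ΣR = 28.3 + 17.1 + 3.71 + 19.3 = 68.41 Ω.
By the voltage-divider rule, V = 11.2 × 19.30/68.41 = 3.160 mV.

V ≈ 3.16 mV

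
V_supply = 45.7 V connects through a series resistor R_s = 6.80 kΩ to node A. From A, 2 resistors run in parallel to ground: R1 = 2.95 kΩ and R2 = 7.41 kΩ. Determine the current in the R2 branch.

I ≈ 1.46 mA

Parallel bank: R_p = 1/(1/2.95 + 1/7.41) = 2.110 kΩ.
Node voltage V_A = V_supply · R_p/(R_s + R_p) = 45.7 × 0.2368 = 10.82 V.
I(R2) = V_A / R2 = 10.82/7.41 = 1.460 mA.
(Check via current divider: I_total = 5.129 mA; share G_k/ΣG = 0.2847 → same result.)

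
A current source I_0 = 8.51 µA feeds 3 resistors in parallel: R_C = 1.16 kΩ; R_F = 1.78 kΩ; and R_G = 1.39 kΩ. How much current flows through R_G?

ΣG = 1/1.16 + 1/1.78 + 1/1.39 = 2.143.
Current divider: I(R_G) = I_0 · G_k/ΣG = 8.51 × (0.7194/2.143) = 8.51 × 0.3357 = 2.856 µA.

I ≈ 2.86 µA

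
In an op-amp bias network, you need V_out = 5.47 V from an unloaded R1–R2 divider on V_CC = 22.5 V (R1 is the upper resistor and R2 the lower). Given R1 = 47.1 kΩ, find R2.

R2 ≈ 15.1 kΩ

The divider ratio is R2/(R1+R2) = 5.47/22.5 = 0.2431.
Rearranging, R2 = R1·k/(1−k) = 47.1 × 0.3212 = 15.13 kΩ.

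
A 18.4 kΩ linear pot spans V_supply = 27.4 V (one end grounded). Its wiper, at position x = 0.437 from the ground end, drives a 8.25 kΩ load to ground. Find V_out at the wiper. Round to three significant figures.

V_out ≈ 7.73 V

Split the track: R_lower = x·R_p = 8.041 kΩ, R_upper = (1−x)·R_p = 10.36 kΩ.
R_L loads the lower segment: effective lower R = 4.072 kΩ.
Loaded-divider output: V_out = 27.4 × 0.2822 = 7.731 V.
(Unloaded: V_out = x·V_supply = 12.0 V.)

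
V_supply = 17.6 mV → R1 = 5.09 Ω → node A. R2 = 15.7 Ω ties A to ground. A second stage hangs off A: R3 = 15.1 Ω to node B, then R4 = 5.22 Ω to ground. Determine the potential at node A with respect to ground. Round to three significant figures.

Looking into the second stage from A: R3 + R4 = 20.32 Ω appears in parallel with R2.
R2 ‖ (R3+R4) = 8.857 Ω.
V_A = 17.6 × 8.857/(5.09 + 8.857) = 11.18 mV.

V_A ≈ 11.2 mV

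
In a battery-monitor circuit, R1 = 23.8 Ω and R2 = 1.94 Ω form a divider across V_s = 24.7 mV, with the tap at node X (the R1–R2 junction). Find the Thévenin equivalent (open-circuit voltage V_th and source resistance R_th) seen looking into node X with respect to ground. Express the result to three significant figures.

V_th ≈ 1.86 mV, R_th ≈ 1.79 Ω

Open-circuit (no load on X): V_th = V_s · R2/(R1 + R2) = 24.7 × 1.94/(23.80 + 1.94) = 1.862 mV.
Looking into X with the source shorted: R_th = R1·R2/(R1+R2) = 23.80 × 1.94/25.74 = 1.794 Ω.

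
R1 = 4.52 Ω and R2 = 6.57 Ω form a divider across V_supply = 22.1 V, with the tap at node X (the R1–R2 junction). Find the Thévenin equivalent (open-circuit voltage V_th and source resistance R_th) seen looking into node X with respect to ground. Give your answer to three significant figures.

V_th ≈ 13.1 V, R_th ≈ 2.68 Ω

Open-circuit (no load on X): V_th = V_supply · R2/(R1 + R2) = 22.1 × 6.57/(4.520 + 6.57) = 13.09 V.
Zeroing V_supply shorts the top of R1 to ground, so R_th = R1 ‖ R2 = 2.678 Ω.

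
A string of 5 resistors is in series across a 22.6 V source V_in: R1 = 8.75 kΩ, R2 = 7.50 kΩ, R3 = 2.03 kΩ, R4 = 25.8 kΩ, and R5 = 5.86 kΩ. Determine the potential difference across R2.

V ≈ 3.39 V

ΣR = 8.75 + 7.50 + 2.03 + 25.8 + 5.86 = 49.94 kΩ.
By the voltage-divider rule, V = 22.6 × 7.500/49.94 = 3.394 V.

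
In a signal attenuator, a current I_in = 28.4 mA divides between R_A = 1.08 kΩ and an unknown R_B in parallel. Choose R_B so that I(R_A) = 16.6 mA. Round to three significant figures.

R_B ≈ 1.52 kΩ

Two-branch current divider: I_A = I_in · R_B/(R_A + R_B).
16.6/28.4 = R_B/(R_A + R_B) → R_B = R_A · (0.5845)/(1 − 0.5845) = 1.08 × 1.407 = 1.519 kΩ.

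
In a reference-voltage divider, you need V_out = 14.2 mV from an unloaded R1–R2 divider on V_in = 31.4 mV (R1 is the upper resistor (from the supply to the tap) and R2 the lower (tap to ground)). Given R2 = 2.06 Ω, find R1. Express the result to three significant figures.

R1 ≈ 2.50 Ω

Required fraction k = V_out/V_in = 0.4522.
R1 = R2·(1/k − 1) = 2.06 × 1.211 = 2.495 Ω.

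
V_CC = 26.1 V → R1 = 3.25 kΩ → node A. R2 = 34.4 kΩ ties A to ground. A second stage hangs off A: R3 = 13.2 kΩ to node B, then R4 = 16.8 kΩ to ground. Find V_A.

V_A ≈ 21.7 V

Looking into the second stage from A: R3 + R4 = 30.00 kΩ appears in parallel with R2.
R2 ‖ (R3+R4) = 16.02 kΩ.
So V_A = 26.1 × 0.8314 = 21.70 V.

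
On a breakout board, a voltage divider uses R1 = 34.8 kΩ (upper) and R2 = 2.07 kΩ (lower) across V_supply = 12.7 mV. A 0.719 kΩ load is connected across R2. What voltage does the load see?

V_out ≈ 0.192 mV

The load sits in parallel with R2, giving an effective lower resistance R2' = R2·R_L/(R2+R_L) = 0.5336 kΩ.
Voltage divider with the loaded lower leg: V_out = 12.7 × 0.5336/(34.8 + 0.5336) = 12.7 × 0.01510 = 0.1918 mV.
(Unloaded it would be 0.713 mV; the load pulls it down.)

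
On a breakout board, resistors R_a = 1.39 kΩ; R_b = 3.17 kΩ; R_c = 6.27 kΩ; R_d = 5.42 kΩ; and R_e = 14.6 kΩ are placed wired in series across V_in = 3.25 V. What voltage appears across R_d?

Total series resistance ΣR = 1.39 + 3.17 + 6.27 + 5.42 + 14.6 = 30.85 kΩ.
V = V_in · R/ΣR = 3.25 × 0.1757 = 0.5710 V.

V ≈ 0.571 V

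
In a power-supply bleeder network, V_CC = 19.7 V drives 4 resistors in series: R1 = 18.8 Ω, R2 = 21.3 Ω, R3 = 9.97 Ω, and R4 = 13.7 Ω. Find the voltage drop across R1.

V ≈ 5.81 V

Total series resistance ΣR = 18.8 + 21.3 + 9.97 + 13.7 = 63.77 Ω.
Voltage divider: V = V_CC · (18.80 / 63.77) = 19.7 × 0.2948 = 5.808 V.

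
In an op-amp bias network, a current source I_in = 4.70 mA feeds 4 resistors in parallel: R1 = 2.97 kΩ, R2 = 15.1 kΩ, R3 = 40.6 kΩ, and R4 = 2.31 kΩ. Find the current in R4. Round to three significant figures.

ΣG = 1/2.97 + 1/15.1 + 1/40.6 + 1/2.31 = 0.8605.
By the current-divider rule, I = I_in · G_k/ΣG = 4.70 × 0.5031 = 2.365 mA.

I ≈ 2.36 mA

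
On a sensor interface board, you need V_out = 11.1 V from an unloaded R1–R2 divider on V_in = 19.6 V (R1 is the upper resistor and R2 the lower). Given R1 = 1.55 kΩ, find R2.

R2 ≈ 2.02 kΩ

V_out/V_in = R2/(R1+R2) = 0.5663.
R2 = R1 · 0.5663/(1 − 0.5663) = 2.024 kΩ.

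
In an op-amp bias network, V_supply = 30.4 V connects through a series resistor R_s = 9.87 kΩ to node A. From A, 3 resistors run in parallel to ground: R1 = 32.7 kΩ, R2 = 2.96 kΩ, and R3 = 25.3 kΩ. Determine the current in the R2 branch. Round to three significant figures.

Equivalent of the parallel group: R_p = 2.451 kΩ.
V_A = 30.4 × 2.451/12.32 = 6.048 V.
I(R2) = V_A / R2 = 6.048/2.96 = 2.043 mA.

I ≈ 2.04 mA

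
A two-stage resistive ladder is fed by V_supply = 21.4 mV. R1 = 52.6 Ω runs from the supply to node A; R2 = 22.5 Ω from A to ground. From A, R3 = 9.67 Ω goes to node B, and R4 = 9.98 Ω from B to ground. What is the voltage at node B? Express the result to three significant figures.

The second stage (R3 + R4 = 19.65 Ω) loads node A in parallel with R2.
R2 ‖ (R3+R4) = 10.49 Ω.
V_A = 21.4 × 10.49/(52.6 + 10.49) = 3.558 mV.
Stage 2 is unloaded, so V_B = V_A · R4/(R3+R4) = 3.558 × 9.98/19.65 = 1.807 mV.

V_B ≈ 1.81 mV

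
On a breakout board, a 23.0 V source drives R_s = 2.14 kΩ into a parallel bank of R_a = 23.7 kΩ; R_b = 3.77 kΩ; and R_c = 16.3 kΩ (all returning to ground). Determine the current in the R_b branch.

I ≈ 3.41 mA

Parallel bank: R_p = 1/(1/23.7 + 1/3.77 + 1/16.3) = 2.712 kΩ.
Node voltage V_A = V_DC · R_p/(R_s + R_p) = 23.0 × 0.5589 = 12.85 V.
I(R_b) = V_A / R_b = 12.85/3.77 = 3.410 mA.
(Equivalently: I_total = 4.741 mA, then current-divider fraction G_k/ΣG = 0.7192.)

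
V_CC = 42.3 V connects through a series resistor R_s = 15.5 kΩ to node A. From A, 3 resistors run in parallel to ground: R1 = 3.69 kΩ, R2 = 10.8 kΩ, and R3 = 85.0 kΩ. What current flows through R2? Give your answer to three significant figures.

I ≈ 0.574 mA

Combine the parallel branches: R_p = (1/3.69 + 1/10.8 + 1/85.0)⁻¹ = 2.664 kΩ.
Node voltage V_A = V_CC · R_p/(R_s + R_p) = 42.3 × 0.1467 = 6.204 V.
I(R2) = V_A / R2 = 6.204/10.8 = 0.5745 mA.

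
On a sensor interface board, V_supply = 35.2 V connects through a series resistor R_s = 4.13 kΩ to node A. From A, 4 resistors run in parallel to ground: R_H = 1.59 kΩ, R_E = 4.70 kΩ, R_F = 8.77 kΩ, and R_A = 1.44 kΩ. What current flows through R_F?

Parallel bank: R_p = 1/(1/1.59 + 1/4.70 + 1/8.77 + 1/1.44) = 0.6060 kΩ.
Node voltage V_A = V_supply · R_p/(R_s + R_p) = 35.2 × 0.1280 = 4.504 V.
I(R_F) = V_A / R_F = 4.504/8.77 = 0.5136 mA.

I ≈ 0.514 mA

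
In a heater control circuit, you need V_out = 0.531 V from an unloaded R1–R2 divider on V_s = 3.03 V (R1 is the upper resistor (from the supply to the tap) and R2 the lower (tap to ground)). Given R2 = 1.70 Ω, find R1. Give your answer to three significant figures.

Required fraction k = V_out/V_s = 0.1752.
R1 = R2·(1/k − 1) = 1.70 × 4.706 = 8.001 Ω.

R1 ≈ 8.00 Ω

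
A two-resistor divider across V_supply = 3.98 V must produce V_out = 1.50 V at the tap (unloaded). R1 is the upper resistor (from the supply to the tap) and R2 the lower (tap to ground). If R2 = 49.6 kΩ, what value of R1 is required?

V_out/V_supply = R2/(R1+R2) = 0.3769.
So R1 = R2 · (V_supply/V_out − 1) = 49.6 × (3.98/1.50 − 1) = 49.6 × 1.653 = 82.01 kΩ.

R1 ≈ 82.0 kΩ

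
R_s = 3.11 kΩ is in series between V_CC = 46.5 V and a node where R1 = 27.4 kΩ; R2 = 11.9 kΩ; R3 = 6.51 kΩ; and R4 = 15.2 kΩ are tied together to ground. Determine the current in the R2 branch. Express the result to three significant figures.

I ≈ 1.90 mA

Combine the parallel branches: R_p = (1/27.4 + 1/11.9 + 1/6.51 + 1/15.2)⁻¹ = 2.942 kΩ.
Node voltage V_A = V_CC · R_p/(R_s + R_p) = 46.5 × 0.4861 = 22.60 V.
I(R2) = V_A / R2 = 22.60/11.9 = 1.899 mA.
(Equivalently: I_total = 7.684 mA, then current-divider fraction G_k/ΣG = 0.2472.)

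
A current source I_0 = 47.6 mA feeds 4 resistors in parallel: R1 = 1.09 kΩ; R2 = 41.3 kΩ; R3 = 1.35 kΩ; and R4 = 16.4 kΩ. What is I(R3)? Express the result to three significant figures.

ΣG = 1/1.09 + 1/41.3 + 1/1.35 + 1/16.4 = 1.743.
By the current-divider rule, I = I_0 · G_k/ΣG = 47.6 × 0.4249 = 20.22 mA.

I ≈ 20.2 mA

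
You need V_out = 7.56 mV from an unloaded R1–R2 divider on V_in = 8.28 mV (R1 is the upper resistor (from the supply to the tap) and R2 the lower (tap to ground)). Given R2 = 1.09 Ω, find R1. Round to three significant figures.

V_out/V_in = R2/(R1+R2) = 0.9130.
R1 = R2·(1/k − 1) = 1.09 × 0.09524 = 0.1038 Ω.

R1 ≈ 0.104 Ω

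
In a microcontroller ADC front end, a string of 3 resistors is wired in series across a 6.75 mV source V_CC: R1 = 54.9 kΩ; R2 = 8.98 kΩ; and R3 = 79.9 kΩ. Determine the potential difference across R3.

V ≈ 3.75 mV

Series total: ΣR = 54.9 + 8.98 + 79.9 = 143.8 kΩ.
Voltage divider: V = V_CC · (79.90 / 143.8) = 6.75 × 0.5557 = 3.751 mV.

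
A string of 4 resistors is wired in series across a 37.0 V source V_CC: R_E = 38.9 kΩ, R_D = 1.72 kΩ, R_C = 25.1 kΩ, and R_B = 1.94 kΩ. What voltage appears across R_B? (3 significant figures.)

V ≈ 1.06 V

Total series resistance ΣR = 38.9 + 1.72 + 25.1 + 1.94 = 67.66 kΩ.
By the voltage-divider rule, V = 37.0 × 1.940/67.66 = 1.061 V.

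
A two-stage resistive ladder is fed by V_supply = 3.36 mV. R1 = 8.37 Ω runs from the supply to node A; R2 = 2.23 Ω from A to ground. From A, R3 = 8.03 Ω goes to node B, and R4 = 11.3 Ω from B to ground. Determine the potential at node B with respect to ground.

The second stage (R3 + R4 = 19.33 Ω) loads node A in parallel with R2.
Effective lower resistance at A: R2 ‖ 19.33 = 1.999 Ω.
V_A = 3.36 × 1.999/(8.37 + 1.999) = 0.6479 mV.
V_B = V_A × 0.5846 = 0.3787 mV.

V_B ≈ 0.379 mV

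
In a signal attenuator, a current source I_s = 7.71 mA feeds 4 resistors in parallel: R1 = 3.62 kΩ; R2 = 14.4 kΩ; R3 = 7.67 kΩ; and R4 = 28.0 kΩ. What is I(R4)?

I ≈ 0.538 mA

ΣG = 1/3.62 + 1/14.4 + 1/7.67 + 1/28.0 = 0.5118.
Current divider: I(R4) = I_s · G_k/ΣG = 7.71 × (0.03571/0.5118) = 7.71 × 0.06978 = 0.5380 mA.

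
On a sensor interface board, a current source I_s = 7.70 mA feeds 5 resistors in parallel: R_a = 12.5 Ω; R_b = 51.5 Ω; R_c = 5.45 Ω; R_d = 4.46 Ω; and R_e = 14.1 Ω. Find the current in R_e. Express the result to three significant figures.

I ≈ 0.945 mA

Total conductance ΣG = 1/12.5 + 1/51.5 + 1/5.45 + 1/4.46 + 1/14.1 = 0.5780 (units of 1/Ω).
By the current-divider rule, I = I_s · G_k/ΣG = 7.70 × 0.1227 = 0.9447 mA.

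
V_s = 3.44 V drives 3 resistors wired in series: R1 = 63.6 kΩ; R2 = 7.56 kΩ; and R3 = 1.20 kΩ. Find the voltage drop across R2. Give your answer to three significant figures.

Series total: ΣR = 63.6 + 7.56 + 1.20 = 72.36 kΩ.
V = V_s · R/ΣR = 3.44 × 0.1045 = 0.3594 V.

V ≈ 0.359 V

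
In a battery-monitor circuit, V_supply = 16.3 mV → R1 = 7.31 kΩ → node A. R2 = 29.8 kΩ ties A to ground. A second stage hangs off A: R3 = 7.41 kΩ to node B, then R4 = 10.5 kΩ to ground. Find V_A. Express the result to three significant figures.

Looking into the second stage from A: R3 + R4 = 17.91 kΩ appears in parallel with R2.
R2 ‖ (R3+R4) = 11.19 kΩ.
First divider: V_A = V_supply · 11.19/(7.31 + 11.19) = 9.858 mV.

V_A ≈ 9.86 mV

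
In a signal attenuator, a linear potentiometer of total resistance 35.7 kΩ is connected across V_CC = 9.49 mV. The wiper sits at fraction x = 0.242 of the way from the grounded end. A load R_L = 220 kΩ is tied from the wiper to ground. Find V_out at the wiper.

V_out ≈ 2.23 mV

The pot divides into 27.06 kΩ above the wiper and 8.639 kΩ below.
R_L loads the lower segment: effective lower R = 8.313 kΩ.
V_out = 9.49 × 8.313/(27.06 + 8.313) = 2.230 mV.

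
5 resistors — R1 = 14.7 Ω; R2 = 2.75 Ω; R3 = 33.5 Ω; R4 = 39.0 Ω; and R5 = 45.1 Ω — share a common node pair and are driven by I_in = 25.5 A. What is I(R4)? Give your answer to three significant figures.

I ≈ 1.28 A

Total conductance ΣG = 1/14.7 + 1/2.75 + 1/33.5 + 1/39.0 + 1/45.1 = 0.5093 (units of 1/Ω).
By the current-divider rule, I = I_in · G_k/ΣG = 25.5 × 0.05034 = 1.284 A.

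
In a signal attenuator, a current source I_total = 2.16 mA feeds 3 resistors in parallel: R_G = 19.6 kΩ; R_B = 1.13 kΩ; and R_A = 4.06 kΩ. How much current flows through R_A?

ΣG = 1/19.6 + 1/1.13 + 1/4.06 = 1.182.
By the current-divider rule, I = I_total · G_k/ΣG = 2.16 × 0.2083 = 0.4500 mA.

I ≈ 0.450 mA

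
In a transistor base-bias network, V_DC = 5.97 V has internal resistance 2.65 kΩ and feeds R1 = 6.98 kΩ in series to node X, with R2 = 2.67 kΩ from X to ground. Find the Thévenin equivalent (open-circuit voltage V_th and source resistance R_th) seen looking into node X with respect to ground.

V_th ≈ 1.30 V, R_th ≈ 2.09 kΩ

R1' = 2.65 + 6.98 = 9.630 kΩ (source resistance + R1).
With X open, the divider is unloaded: V_th = 5.97 × 2.67/12.30 = 1.296 V.
With V_DC suppressed (replaced by a short), R_th = R1' ‖ R2 = (9.630 × 2.67)/(9.630 + 2.67) = 2.090 kΩ.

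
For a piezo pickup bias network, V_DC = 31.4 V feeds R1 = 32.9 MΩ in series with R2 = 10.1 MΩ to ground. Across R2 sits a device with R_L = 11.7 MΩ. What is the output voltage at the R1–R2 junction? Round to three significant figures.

The load sits in parallel with R2, giving an effective lower resistance R2' = R2·R_L/(R2+R_L) = 5.421 MΩ.
Voltage divider with the loaded lower leg: V_out = 31.4 × 5.421/(32.9 + 5.421) = 31.4 × 0.1415 = 4.442 V.
(Unloaded it would be 7.38 V; the load pulls it down.)

V_out ≈ 4.44 V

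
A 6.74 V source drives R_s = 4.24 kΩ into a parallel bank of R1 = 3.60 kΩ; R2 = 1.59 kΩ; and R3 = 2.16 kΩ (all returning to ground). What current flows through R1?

I ≈ 0.275 mA

Equivalent of the parallel group: R_p = 0.7301 kΩ.
V_A by voltage divider: V_A = 6.74 × 0.7301/(4.24 + 0.7301) = 0.9901 V.
Branch current I = V_A/R1 = 0.9901/3.60 = 0.2750 mA.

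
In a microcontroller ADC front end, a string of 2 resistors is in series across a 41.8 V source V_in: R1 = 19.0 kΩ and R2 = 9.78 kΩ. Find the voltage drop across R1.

V ≈ 27.6 V

Total series resistance ΣR = 19.0 + 9.78 = 28.78 kΩ.
Voltage divider: V = V_in · (19.00 / 28.78) = 41.8 × 0.6602 = 27.60 V.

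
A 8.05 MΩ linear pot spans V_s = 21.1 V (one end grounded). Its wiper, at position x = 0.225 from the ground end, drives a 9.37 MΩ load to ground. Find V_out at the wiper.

Lower segment x·R_p = 1.811 MΩ; upper segment (1−x)·R_p = 6.239 MΩ.
R_L loads the lower segment: effective lower R = 1.518 MΩ.
V_out = 21.1 × 1.518/(6.239 + 1.518) = 4.129 V.

V_out ≈ 4.13 V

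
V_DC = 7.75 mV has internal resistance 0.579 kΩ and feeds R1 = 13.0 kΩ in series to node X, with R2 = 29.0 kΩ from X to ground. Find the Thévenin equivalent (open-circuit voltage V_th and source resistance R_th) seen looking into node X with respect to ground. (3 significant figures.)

R1' = 0.579 + 13.0 = 13.58 kΩ (source resistance + R1).
V_th is the unloaded tap voltage: V_DC · R2/(R1'+R2) = 7.75 × 0.6811 = 5.278 mV.
Looking into X with the source shorted: R_th = R1'·R2/(R1'+R2) = 13.58 × 29.0/42.58 = 9.248 kΩ.

V_th ≈ 5.28 mV, R_th ≈ 9.25 kΩ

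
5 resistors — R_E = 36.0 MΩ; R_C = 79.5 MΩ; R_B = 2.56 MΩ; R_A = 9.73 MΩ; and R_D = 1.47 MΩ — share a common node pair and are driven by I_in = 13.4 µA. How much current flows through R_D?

Total conductance ΣG = 1/36.0 + 1/79.5 + 1/2.56 + 1/9.73 + 1/1.47 = 1.214 (units of 1/MΩ).
R_D takes the fraction G_k/ΣG = 0.6803/1.214 = 0.5603, so I = 13.4 × 0.5603 = 7.509 µA.

I ≈ 7.51 µA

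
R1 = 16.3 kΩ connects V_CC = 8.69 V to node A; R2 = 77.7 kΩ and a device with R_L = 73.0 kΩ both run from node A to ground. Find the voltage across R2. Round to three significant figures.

First combine the lower leg with the load: R2 ‖ R_L = 37.64 kΩ.
Then V_out = V_CC · R2'/(R1 + R2') = 8.69 × 37.64/53.94 = 6.064 V.

V_out ≈ 6.06 V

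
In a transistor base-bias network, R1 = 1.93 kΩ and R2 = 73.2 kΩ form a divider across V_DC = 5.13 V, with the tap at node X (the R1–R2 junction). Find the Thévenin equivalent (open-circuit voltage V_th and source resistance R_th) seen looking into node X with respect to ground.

V_th ≈ 5.00 V, R_th ≈ 1.88 kΩ

V_th is the unloaded tap voltage: V_DC · R2/(R1+R2) = 5.13 × 0.9743 = 4.998 V.
Zeroing V_DC shorts the top of R1 to ground, so R_th = R1 ‖ R2 = 1.880 kΩ.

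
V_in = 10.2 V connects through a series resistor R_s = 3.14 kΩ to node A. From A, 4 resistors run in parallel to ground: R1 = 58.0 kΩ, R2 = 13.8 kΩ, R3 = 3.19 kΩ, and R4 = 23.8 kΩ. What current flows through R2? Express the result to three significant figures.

Equivalent of the parallel group: R_p = 2.246 kΩ.
Node voltage V_A = V_in · R_p/(R_s + R_p) = 10.2 × 0.4170 = 4.254 V.
I(R2) = V_A / R2 = 4.254/13.8 = 0.3082 mA.

I ≈ 0.308 mA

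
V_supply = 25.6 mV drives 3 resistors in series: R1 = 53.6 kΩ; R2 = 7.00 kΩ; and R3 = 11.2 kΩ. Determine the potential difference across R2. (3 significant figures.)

Series total: ΣR = 53.6 + 7.00 + 11.2 = 71.80 kΩ.
By the voltage-divider rule, V = 25.6 × 7.000/71.80 = 2.496 mV.

V ≈ 2.50 mV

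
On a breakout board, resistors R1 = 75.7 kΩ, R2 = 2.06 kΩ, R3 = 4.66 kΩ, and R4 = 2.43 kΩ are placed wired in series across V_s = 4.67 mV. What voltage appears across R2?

Total series resistance ΣR = 75.7 + 2.06 + 4.66 + 2.43 = 84.85 kΩ.
V = V_s · R/ΣR = 4.67 × 0.02428 = 0.1134 mV.

V ≈ 0.113 mV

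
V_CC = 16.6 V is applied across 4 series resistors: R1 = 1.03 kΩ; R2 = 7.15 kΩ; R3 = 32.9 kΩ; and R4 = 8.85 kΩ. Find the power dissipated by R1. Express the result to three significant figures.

P ≈ 0.114 mW

ΣR = 49.93 kΩ → I = 16.6/49.93 = 0.3325 mA.
P = I²R = 0.1105 × 1.03 = 0.1138 mW.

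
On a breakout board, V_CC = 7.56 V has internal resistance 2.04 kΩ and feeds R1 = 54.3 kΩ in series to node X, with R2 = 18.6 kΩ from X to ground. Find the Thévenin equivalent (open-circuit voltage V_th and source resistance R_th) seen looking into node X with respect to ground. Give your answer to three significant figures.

R1' = 2.04 + 54.3 = 56.34 kΩ (source resistance + R1).
V_th is the unloaded tap voltage: V_CC · R2/(R1'+R2) = 7.56 × 0.2482 = 1.876 V.
With V_CC suppressed (replaced by a short), R_th = R1' ‖ R2 = (56.34 × 18.6)/(56.34 + 18.6) = 13.98 kΩ.

V_th ≈ 1.88 V, R_th ≈ 14.0 kΩ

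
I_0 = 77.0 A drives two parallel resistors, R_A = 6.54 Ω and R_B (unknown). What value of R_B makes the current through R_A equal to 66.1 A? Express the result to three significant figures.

R_B ≈ 39.7 Ω

In a two-way split, I_A/I_0 = R_B/(R_A + R_B).
With f = 0.8584, R_B = R_A · f/(1−f) = 6.54 × 6.064 = 39.66 Ω.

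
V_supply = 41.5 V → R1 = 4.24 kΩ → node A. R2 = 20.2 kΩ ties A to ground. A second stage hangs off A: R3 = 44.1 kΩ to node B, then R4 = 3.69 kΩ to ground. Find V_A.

V_A ≈ 32.0 V

Node A sees R2 in parallel with the series input of stage 2, R3 + R4 = 47.79 kΩ.
R2 ‖ (R3+R4) = 14.20 kΩ.
First divider: V_A = V_supply · 14.20/(4.24 + 14.20) = 31.96 V.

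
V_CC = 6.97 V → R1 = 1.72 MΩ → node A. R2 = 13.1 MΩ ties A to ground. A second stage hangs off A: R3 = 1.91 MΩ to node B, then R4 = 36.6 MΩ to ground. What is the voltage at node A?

Looking into the second stage from A: R3 + R4 = 38.51 MΩ appears in parallel with R2.
Effective lower resistance at A: R2 ‖ 38.51 = 9.775 MΩ.
So V_A = 6.97 × 0.8504 = 5.927 V.

V_A ≈ 5.93 V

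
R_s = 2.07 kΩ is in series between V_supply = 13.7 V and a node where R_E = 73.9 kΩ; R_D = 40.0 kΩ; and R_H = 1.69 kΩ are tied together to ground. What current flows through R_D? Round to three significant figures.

I ≈ 0.149 mA

Combine the parallel branches: R_p = (1/73.9 + 1/40.0 + 1/1.69)⁻¹ = 1.587 kΩ.
V_A = 13.7 × 1.587/3.657 = 5.945 V.
I(R_D) = V_A / R_D = 5.945/40.0 = 0.1486 mA.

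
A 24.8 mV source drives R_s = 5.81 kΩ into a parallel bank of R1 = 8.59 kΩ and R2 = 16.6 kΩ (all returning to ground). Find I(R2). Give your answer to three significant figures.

Equivalent of the parallel group: R_p = 5.661 kΩ.
Node voltage V_A = V_CC · R_p/(R_s + R_p) = 24.8 × 0.4935 = 12.24 mV.
I(R2) = V_A / R2 = 12.24/16.6 = 0.7373 µA.
(Equivalently: I_total = 2.162 µA, then current-divider fraction G_k/ΣG = 0.3410.)

I ≈ 0.737 µA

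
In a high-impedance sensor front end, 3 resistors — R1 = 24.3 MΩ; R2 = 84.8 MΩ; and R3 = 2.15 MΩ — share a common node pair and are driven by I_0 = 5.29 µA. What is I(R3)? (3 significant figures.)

ΣG = 1/24.3 + 1/84.8 + 1/2.15 = 0.5181.
R3 takes the fraction G_k/ΣG = 0.4651/0.5181 = 0.8978, so I = 5.29 × 0.8978 = 4.749 µA.

I ≈ 4.75 µA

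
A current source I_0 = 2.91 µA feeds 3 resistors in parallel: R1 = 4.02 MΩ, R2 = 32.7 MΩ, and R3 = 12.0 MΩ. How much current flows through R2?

I ≈ 0.245 µA

Total conductance ΣG = 1/4.02 + 1/32.7 + 1/12.0 = 0.3627 (units of 1/MΩ).
By the current-divider rule, I = I_0 · G_k/ΣG = 2.91 × 0.08432 = 0.2454 µA.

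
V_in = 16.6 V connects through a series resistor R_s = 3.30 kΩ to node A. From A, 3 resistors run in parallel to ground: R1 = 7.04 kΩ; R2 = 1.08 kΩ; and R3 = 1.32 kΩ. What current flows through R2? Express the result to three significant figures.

Combine the parallel branches: R_p = (1/7.04 + 1/1.08 + 1/1.32)⁻¹ = 0.5478 kΩ.
V_A = 16.6 × 0.5478/3.848 = 2.363 V.
I(R2) = V_A / R2 = 2.363/1.08 = 2.188 mA.

I ≈ 2.19 mA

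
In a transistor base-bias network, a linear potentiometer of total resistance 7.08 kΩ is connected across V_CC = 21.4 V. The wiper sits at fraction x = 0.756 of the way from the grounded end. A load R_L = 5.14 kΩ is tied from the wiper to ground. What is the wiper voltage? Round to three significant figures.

Lower segment x·R_p = 5.352 kΩ; upper segment (1−x)·R_p = 1.728 kΩ.
(x·R_p) ‖ R_L = 2.622 kΩ.
Loaded-divider output: V_out = 21.4 × 0.6028 = 12.90 V.
(Unloaded: V_out = x·V_CC = 16.2 V.)

V_out ≈ 12.9 V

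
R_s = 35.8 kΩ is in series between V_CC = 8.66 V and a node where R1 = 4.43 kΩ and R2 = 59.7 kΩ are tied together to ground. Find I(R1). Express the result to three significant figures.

Equivalent of the parallel group: R_p = 4.124 kΩ.
V_A = 8.66 × 4.124/39.92 = 0.8945 V.
Branch current I = V_A/R1 = 0.8945/4.43 = 0.2019 mA.
(Equivalently: I_total = 0.2169 mA, then current-divider fraction G_k/ΣG = 0.9309.)

I ≈ 0.202 mA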